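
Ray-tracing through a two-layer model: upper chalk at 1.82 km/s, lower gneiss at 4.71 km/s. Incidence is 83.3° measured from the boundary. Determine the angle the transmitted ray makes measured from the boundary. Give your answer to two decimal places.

72.43°

Angle from the normal: 90° − 83.3° = 6.7°.
sin θ₁/V₁ = sin θ₂/V₂ ⇒ sin θ₂ = 4.71·sin 6.7°/1.82 = 4.71·0.1167/1.82 = 0.3019.
θ₂ = sin⁻¹(0.3019) = 17.57° (from vertical).
From the interface: 90° − 17.57° = 72.43°.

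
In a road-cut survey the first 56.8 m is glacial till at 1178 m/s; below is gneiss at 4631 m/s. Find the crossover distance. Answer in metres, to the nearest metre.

147 m

θ_c = arcsin(1178/4631) = 14.74°, so cos θ_c = 0.9671 and tᵢ = 2h cos θ_c/V₁ = 0.0933 s.
At crossover x/V₁ = x/V₂ + tᵢ ⇒ x = tᵢ/(1/V₁ − 1/V₂) = 0.09326/(8.4890e-04 − 2.1594e-04) = 147.34 m.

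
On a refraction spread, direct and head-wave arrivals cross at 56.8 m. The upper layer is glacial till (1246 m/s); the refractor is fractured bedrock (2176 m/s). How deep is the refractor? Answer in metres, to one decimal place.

h = (x_cross/2)·√((V₂−V₁)/(V₂+V₁)).
(V₂−V₁)/(V₂+V₁) = (2176−1246)/(2176+1246) = 0.2718; √ = 0.5213.
h = (56.8/2)·0.5213 = 14.81 m.

14.8 m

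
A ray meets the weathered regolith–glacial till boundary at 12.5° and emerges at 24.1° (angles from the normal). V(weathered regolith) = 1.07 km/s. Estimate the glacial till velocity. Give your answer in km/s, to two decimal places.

2.02 km/s

sin 12.5° = 0.2164; sin 24.1° = 0.4083.
V₂ = V₁·(sin θ₂/sin θ₁) = 1.07·(0.4083/0.2164) = 2.02 km/s.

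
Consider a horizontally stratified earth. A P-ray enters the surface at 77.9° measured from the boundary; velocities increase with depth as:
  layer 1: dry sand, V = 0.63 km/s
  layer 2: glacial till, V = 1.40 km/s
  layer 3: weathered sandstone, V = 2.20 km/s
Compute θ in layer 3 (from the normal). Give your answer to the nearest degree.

From the normal: θ₁ = 90° − 77.9° = 12.1°.
Snell's law across each interface conserves sin θ / V, so sin θ_3 = V_3·sin θ₁/V₁.
sin θ_3 = 2.20 × sin 12.1° / 0.63 = 0.7320.
θ_3 = arcsin 0.7320 = 47.05°.

47°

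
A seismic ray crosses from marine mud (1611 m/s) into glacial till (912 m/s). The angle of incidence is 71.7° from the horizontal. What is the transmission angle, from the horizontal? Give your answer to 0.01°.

79.76°

Convert to the normal: θ₁ = 90° − 71.7° = 18.3°.
sin θ₁/V₁ = sin θ₂/V₂ ⇒ sin θ₂ = 912·sin 18.3°/1611 = 912·0.3140/1611 = 0.1778.
θ₂ = sin⁻¹(0.1778) = 10.24° (from vertical).
From the interface: 90° − 10.24° = 79.76°.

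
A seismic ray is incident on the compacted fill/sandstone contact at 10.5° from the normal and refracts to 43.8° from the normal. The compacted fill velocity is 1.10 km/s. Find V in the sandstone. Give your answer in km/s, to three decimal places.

sin 10.5° = 0.1822; sin 43.8° = 0.6921.
V₂ = V₁·(sin θ₂/sin θ₁) = 1.10·(0.6921/0.1822) = 4.178 km/s.

4.178 km/s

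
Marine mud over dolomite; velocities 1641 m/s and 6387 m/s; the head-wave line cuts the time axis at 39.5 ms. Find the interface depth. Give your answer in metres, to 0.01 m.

33.54 m

h = tᵢ·V₁·V₂ / (2·√(V₂²−V₁²)).
√(V₂²−V₁²) = √(6387² − 1641²) = 6172.6 m/s.
h = 0.0395 s × 1641 × 6387 / (2 × 6172.6) = 33.54 m.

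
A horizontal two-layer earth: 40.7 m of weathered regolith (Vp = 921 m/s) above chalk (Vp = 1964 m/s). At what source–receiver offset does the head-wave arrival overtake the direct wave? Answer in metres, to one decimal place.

x_cross = 2h·√((V₂+V₁)/(V₂−V₁)).
(V₂+V₁)/(V₂−V₁) = (1964+921)/(1964−921) = 2.7661; √ = 1.6631.
x_cross = 2·40.7·1.6631 = 135.38 m.

135.4 m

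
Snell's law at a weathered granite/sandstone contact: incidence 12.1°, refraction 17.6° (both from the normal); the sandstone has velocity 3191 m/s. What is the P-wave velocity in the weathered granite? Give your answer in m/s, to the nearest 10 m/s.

sin 12.1° = 0.2096; sin 17.6° = 0.3024.
V₁ = V₂·(sin θ₁/sin θ₂) = 3191·(0.2096/0.3024) = 2212.17 m/s.

2210 m/s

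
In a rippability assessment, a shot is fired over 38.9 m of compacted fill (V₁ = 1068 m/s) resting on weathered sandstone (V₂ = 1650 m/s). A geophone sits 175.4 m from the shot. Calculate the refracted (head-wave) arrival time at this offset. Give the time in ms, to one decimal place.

t = x/V₂ + 2h·√(V₂²−V₁²)/(V₁V₂).
√(V₂²−V₁²) = √(1650²−1068²) = 1257.7 m/s; delay term = 2·38.9·1257.7/(1068·1650) = 0.05553 s.
t = 175.4/1650 + 0.05553 = 0.16183 s.

161.8 ms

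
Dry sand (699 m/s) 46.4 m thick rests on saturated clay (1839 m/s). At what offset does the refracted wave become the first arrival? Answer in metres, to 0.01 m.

x_cross = 2h·√((V₂+V₁)/(V₂−V₁)).
(V₂+V₁)/(V₂−V₁) = (1839+699)/(1839−699) = 2.2263; √ = 1.4921.
x_cross = 2·46.4·1.4921 = 138.47 m.

138.47 m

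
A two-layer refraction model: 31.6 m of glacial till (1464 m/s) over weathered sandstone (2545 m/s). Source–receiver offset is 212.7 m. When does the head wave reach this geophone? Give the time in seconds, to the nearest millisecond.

t = x/V₂ + 2h·√(V₂²−V₁²)/(V₁V₂).
√(V₂²−V₁²) = √(2545²−1464²) = 2081.8 m/s; delay term = 2·31.6·2081.8/(1464·2545) = 0.03531 s.
t = 212.7/2545 + 0.03531 = 0.11889 s.

0.119 s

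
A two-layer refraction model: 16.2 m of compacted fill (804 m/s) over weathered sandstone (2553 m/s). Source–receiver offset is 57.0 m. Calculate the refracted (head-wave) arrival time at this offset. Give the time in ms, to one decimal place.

60.6 ms

t = x/V₂ + 2h·√(V₂²−V₁²)/(V₁V₂).
√(V₂²−V₁²) = √(2553²−804²) = 2423.1 m/s; delay term = 2·16.2·2423.1/(804·2553) = 0.03825 s.
t = 57.0/2553 + 0.03825 = 0.06057 s.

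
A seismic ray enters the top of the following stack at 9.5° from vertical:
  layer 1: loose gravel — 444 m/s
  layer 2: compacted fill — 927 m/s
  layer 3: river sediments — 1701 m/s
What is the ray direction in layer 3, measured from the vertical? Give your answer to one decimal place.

Ray parameter p = sin 9.5° / 444 = 3.7173e-04 s/m.
sin θ_3 = p·V_3 = 3.7173e-04 × 1701 = 0.6323.
θ_3 = arcsin 0.6323 = 39.22°.

39.2°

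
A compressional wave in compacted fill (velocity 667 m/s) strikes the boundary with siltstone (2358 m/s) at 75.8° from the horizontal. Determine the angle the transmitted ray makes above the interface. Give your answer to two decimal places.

Convert to the normal: θ₁ = 90° − 75.8° = 14.2°.
sin θ₁/V₁ = sin θ₂/V₂ ⇒ sin θ₂ = 2358·sin 14.2°/667 = 2358·0.2453/667 = 0.8672.
θ₂ = sin⁻¹(0.8672) = 60.14° (from vertical).
From the interface: 90° − 60.14° = 29.86°.

29.86°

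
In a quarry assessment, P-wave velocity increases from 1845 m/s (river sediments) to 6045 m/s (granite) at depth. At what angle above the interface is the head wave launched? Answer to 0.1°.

Critical incidence: sin θ_c = V₁/V₂ = 1845/6045 = 0.3052.
θ_c = arcsin 0.3052 = 17.77°.
Measured from the interface: 90° − 17.77° = 72.23°.

72.2°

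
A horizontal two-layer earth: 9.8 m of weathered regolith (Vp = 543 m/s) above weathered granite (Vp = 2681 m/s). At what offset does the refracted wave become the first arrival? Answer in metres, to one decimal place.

θ_c = arcsin(543/2681) = 11.69°, so cos θ_c = 0.9793 and tᵢ = 2h cos θ_c/V₁ = 0.0353 s.
At crossover x/V₁ = x/V₂ + tᵢ ⇒ x = tᵢ/(1/V₁ − 1/V₂) = 0.03535/(1.8416e-03 − 3.7300e-04) = 24.07 m.

24.1 m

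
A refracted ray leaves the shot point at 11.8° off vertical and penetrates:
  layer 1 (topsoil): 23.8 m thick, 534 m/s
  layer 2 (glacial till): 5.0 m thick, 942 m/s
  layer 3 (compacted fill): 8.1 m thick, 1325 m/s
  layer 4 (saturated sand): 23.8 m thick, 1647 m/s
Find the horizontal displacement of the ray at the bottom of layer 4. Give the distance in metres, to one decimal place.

Apply Snell's law at each interface; in layer i the horizontal offset is hᵢ·tan θᵢ.
Layer 1: θ = 11.80°; offset = 23.8·tan 11.80° = 4.972 m.
Layer 2: sin θ = 942·sin 11.8°/534 = 0.3607, θ = 21.15°; offset = 5.0·tan 21.15° = 1.934 m.
Layer 3: sin θ = 1325·sin 11.8°/534 = 0.5074, θ = 30.49°; offset = 8.1·tan 30.49° = 4.770 m.
Layer 4: sin θ = 1647·sin 11.8°/534 = 0.6307, θ = 39.10°; offset = 23.8·tan 39.10° = 19.344 m.
Σ offsets = 31.020 m.

31.0 m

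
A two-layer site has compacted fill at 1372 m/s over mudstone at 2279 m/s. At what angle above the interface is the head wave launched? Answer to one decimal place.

Critical incidence: sin θ_c = V₁/V₂ = 1372/2279 = 0.6020.
θ_c = arcsin 0.6020 = 37.01°.
Measured from the interface: 90° − 37.01° = 52.99°.

53.0°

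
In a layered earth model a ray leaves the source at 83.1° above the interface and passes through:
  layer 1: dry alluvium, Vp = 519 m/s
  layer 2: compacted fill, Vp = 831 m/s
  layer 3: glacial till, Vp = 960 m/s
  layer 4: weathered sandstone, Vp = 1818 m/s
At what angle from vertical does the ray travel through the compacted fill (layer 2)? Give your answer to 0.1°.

From the normal: θ₁ = 90° − 83.1° = 6.9°.
Ray parameter p = sin 6.9° / 519 = 2.3148e-04 s/m.
sin θ_2 = p·V_2 = 2.3148e-04 × 831 = 0.1924.
θ_2 = 11.09° from the vertical.

11.1°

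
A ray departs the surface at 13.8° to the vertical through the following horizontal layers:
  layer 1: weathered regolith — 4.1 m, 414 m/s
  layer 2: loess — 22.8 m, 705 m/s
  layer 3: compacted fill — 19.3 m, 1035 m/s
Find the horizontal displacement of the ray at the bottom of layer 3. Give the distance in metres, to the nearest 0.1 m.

25.5 m

Ray parameter p = sin 13.8° / 414 m/s = 5.7617e-04 s/m.
Layer 1: θ = 13.80°; offset = 4.1·tan 13.80° = 1.007 m.
Layer 2: sin θ = p·705 = 0.4062 → θ = 23.97°; offset = 22.8·tan 23.97° = 10.135 m.
Layer 3: sin θ = p·1035 = 0.5963 → θ = 36.61°; offset = 19.3·tan 36.61° = 14.338 m.
Total horizontal offset = 25.480 m.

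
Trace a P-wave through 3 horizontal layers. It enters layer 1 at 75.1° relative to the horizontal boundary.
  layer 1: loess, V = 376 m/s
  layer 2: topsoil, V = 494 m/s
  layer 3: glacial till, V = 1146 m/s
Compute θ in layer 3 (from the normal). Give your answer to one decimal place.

51.6°

From the normal: θ₁ = 90° − 75.1° = 14.9°.
Ray parameter p = sin 14.9° / 376 = 6.8386e-04 s/m.
sin θ_3 = p·V_3 = 6.8386e-04 × 1146 = 0.7837.
θ_3 = arcsin 0.7837 = 51.60°.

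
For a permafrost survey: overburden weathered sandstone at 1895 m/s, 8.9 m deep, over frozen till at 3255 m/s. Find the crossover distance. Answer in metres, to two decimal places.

θ_c = arcsin(1895/3255) = 35.60°, so cos θ_c = 0.8131 and tᵢ = 2h cos θ_c/V₁ = 0.0076 s.
At crossover x/V₁ = x/V₂ + tᵢ ⇒ x = tᵢ/(1/V₁ − 1/V₂) = 0.00764/(5.2770e-04 − 3.0722e-04) = 34.64 m.

34.64 m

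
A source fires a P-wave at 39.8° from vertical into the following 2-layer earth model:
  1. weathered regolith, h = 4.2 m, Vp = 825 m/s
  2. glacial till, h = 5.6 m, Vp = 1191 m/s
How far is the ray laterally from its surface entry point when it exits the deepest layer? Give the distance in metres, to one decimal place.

17.0 m

Apply Snell's law at each interface; in layer i the horizontal offset is hᵢ·tan θᵢ.
Layer 1: θ = 39.80°; offset = 4.2·tan 39.80° = 3.499 m.
Layer 2: sin θ = 1191·sin 39.8°/825 = 0.9241, θ = 67.53°; offset = 5.6·tan 67.53° = 13.540 m.
Summing the layer offsets gives 17.040 m.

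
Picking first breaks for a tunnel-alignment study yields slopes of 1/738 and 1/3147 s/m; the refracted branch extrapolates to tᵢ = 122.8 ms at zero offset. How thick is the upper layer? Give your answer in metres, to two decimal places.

46.61 m

θ_c = arcsin(738/3147) = 13.56°; cos θ_c = 0.9721.
tᵢ = 2h cos θ_c/V₁ ⇒ h = tᵢ·V₁/(2 cos θ_c) = 0.1228·738/(2·0.9721) = 46.61 m.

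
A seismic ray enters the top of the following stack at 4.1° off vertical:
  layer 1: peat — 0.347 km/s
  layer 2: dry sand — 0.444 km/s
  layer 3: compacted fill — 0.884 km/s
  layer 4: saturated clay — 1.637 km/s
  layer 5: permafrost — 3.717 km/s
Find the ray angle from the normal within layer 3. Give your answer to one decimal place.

10.5°

Ray parameter p = sin 4.1° / 0.347 = 2.0604e-01 s/km.
sin θ_3 = p·V_3 = 2.0604e-01 × 0.884 = 0.1821.
θ_3 = 10.49° from the vertical.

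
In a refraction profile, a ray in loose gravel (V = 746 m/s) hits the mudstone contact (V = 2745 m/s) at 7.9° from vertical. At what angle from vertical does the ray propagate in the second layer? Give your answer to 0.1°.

sin θ₁/V₁ = sin θ₂/V₂ ⇒ sin θ₂ = 2745·sin 7.9°/746 = 2745·0.1374/746 = 0.5057.
θ₂ = arcsin 0.5057 = 30.38° from the normal.

30.4°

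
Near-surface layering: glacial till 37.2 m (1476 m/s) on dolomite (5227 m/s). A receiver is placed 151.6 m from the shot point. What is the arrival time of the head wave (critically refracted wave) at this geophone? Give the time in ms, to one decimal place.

t = x/V₂ + 2h·√(V₂²−V₁²)/(V₁V₂).
√(V₂²−V₁²) = √(5227²−1476²) = 5014.3 m/s; delay term = 2·37.2·5014.3/(1476·5227) = 0.04836 s.
t = 151.6/5227 + 0.04836 = 0.07736 s.

77.4 ms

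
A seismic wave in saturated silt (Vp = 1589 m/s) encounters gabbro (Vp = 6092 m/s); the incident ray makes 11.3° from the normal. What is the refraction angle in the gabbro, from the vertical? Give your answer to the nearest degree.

49°

Snell's law: sin θ₂ = (V₂/V₁)·sin θ₁ = (6092/1589)·sin 11.3° = 0.7512.
θ₂ = sin⁻¹(0.7512) = 48.70° (from vertical).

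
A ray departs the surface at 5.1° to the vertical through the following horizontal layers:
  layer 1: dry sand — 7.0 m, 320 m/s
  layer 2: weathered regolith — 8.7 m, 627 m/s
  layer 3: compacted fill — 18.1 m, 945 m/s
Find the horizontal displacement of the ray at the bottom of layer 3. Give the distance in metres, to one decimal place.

Ray parameter p = sin 5.1° / 320 m/s = 2.7779e-04 s/m.
Layer 1: θ = 5.10°; offset = 7.0·tan 5.10° = 0.625 m.
Layer 2: sin θ = p·627 = 0.1742 → θ = 10.03°; offset = 8.7·tan 10.03° = 1.539 m.
Layer 3: sin θ = p·945 = 0.2625 → θ = 15.22°; offset = 18.1·tan 15.22° = 4.924 m.
Total horizontal offset = 7.088 m.

7.1 m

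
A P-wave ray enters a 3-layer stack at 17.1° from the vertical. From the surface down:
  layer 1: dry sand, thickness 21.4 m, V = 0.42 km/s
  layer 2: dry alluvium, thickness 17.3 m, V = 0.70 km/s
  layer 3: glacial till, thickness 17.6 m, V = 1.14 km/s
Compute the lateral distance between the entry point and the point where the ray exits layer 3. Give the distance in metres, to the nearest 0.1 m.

39.6 m

Ray parameter p = sin 17.1° / 0.42 km/s = 7.0010e-01 s/km.
Layer 1: θ = 17.10°; offset = 21.4·tan 17.10° = 6.583 m.
Layer 2: sin θ = p·0.70 = 0.4901 → θ = 29.34°; offset = 17.3·tan 29.34° = 9.726 m.
Layer 3: sin θ = p·1.14 = 0.7981 → θ = 52.95°; offset = 17.6·tan 52.95° = 23.314 m.
Summing the layer offsets gives 39.623 m.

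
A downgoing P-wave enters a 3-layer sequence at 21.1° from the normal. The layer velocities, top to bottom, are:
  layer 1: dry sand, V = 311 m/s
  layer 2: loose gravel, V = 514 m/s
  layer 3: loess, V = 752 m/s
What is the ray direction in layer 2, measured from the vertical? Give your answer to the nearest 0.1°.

Snell's law across each interface conserves sin θ / V, so sin θ_2 = V_2·sin θ₁/V₁.
sin θ_2 = 514 × sin 21.1° / 311 = 0.5950.
θ_2 = 36.51° from the vertical.

36.5°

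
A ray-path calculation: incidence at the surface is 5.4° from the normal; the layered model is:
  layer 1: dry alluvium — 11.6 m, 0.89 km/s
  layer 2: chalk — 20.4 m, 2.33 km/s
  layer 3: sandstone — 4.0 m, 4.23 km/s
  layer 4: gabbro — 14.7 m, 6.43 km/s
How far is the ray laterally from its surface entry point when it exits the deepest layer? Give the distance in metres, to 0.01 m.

21.91 m

Apply Snell's law at each interface; in layer i the horizontal offset is hᵢ·tan θᵢ.
Layer 1: θ = 5.40°; offset = 11.6·tan 5.40° = 1.0965 m.
Layer 2: sin θ = 2.33·sin 5.4°/0.89 = 0.2464, θ = 14.26°; offset = 20.4·tan 14.26° = 5.1859 m.
Layer 3: sin θ = 4.23·sin 5.4°/0.89 = 0.4473, θ = 26.57°; offset = 4.0·tan 26.57° = 2.0004 m.
Layer 4: sin θ = 6.43·sin 5.4°/0.89 = 0.6799, θ = 42.84°; offset = 14.7·tan 42.84° = 13.6297 m.
Summing the layer offsets gives 21.9124 m.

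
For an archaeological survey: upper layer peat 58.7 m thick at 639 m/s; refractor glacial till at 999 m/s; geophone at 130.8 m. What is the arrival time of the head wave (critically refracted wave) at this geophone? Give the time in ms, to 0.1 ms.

272.2 ms

θ_c = arcsin(V₁/V₂) = arcsin(639/999) = 39.76°, cos θ_c = 0.7687.
Intercept time tᵢ = 2h cos θ_c / V₁ = 2·58.7·0.7687/639 = 0.14122 s.
t = x/V₂ + tᵢ = 130.8/999 + 0.14122 = 0.27216 s.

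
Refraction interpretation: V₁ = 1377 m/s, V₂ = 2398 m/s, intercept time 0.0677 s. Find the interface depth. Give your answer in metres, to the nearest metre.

θ_c = arcsin(1377/2398) = 35.05°; cos θ_c = 0.8187.
tᵢ = 2h cos θ_c/V₁ ⇒ h = tᵢ·V₁/(2 cos θ_c) = 0.0677·1377/(2·0.8187) = 56.93 m.

57 m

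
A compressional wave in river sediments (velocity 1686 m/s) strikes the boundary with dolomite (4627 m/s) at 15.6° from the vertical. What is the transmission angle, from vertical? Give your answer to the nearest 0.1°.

47.6°

Snell's law: sin θ₂ = (V₂/V₁)·sin θ₁ = (4627/1686)·sin 15.6° = 0.7380.
θ₂ = sin⁻¹(0.7380) = 47.56° (from vertical).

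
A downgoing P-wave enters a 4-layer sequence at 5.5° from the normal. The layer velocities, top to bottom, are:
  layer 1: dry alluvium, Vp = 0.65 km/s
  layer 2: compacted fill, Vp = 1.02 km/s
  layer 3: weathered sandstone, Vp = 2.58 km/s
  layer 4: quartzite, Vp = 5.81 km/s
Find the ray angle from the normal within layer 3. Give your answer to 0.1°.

22.4°

Ray parameter p = sin 5.5° / 0.65 = 1.4746e-01 s/km.
sin θ_3 = p·V_3 = 1.4746e-01 × 2.58 = 0.3804.
θ_3 = arcsin 0.3804 = 22.36°.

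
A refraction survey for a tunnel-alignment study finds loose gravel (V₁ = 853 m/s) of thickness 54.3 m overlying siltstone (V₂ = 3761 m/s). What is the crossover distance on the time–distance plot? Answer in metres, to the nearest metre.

137 m

θ_c = arcsin(853/3761) = 13.11°, so cos θ_c = 0.9739 and tᵢ = 2h cos θ_c/V₁ = 0.1240 s.
At crossover x/V₁ = x/V₂ + tᵢ ⇒ x = tᵢ/(1/V₁ − 1/V₂) = 0.12400/(1.1723e-03 − 2.6589e-04) = 136.80 m.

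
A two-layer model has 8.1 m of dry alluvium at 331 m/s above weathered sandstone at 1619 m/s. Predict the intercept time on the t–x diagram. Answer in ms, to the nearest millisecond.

tᵢ = 2h·√(V₂²−V₁²)/(V₁V₂).
√(V₂²−V₁²) = √(1619²−331²) = 1584.8 m/s.
tᵢ = 2·8.1·1584.8/(331·1619) = 0.04791 s.

48 ms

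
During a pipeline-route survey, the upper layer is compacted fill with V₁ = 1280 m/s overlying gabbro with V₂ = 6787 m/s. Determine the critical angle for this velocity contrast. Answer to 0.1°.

Critical incidence: sin θ_c = V₁/V₂ = 1280/6787 = 0.1886.
θ_c = arcsin 0.1886 = 10.87°.

10.9°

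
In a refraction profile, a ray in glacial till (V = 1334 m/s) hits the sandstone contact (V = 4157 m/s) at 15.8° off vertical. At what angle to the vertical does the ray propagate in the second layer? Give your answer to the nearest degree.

58°

Snell's law: sin θ₂ = (V₂/V₁)·sin θ₁ = (4157/1334)·sin 15.8° = 0.8485.
θ₂ = sin⁻¹(0.8485) = 58.05° (from vertical).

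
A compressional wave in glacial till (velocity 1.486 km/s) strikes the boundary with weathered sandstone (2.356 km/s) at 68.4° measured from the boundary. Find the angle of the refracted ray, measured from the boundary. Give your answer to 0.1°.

54.3°

Angle from the normal: 90° − 68.4° = 21.6°.
Snell's law: sin θ₂ = (V₂/V₁)·sin θ₁ = (2.356/1.486)·sin 21.6° = 0.5836.
θ₂ = sin⁻¹(0.5836) = 35.71° (from vertical).
From the interface: 90° − 35.71° = 54.29°.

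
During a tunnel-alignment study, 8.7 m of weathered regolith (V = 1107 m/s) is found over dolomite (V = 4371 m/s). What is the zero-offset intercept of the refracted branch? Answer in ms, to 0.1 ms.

tᵢ = 2h·√(V₂²−V₁²)/(V₁V₂).
√(V₂²−V₁²) = √(4371²−1107²) = 4228.5 m/s.
tᵢ = 2·8.7·4228.5/(1107·4371) = 0.01521 s.

15.2 ms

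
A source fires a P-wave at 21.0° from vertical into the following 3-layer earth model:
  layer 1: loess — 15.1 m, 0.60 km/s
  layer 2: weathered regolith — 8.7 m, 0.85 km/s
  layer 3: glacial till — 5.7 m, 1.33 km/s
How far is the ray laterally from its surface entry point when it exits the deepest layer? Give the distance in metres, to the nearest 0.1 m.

18.4 m

Ray parameter p = sin 21.0° / 0.60 km/s = 5.9728e-01 s/km.
Layer 1: θ = 21.00°; offset = 15.1·tan 21.00° = 5.796 m.
Layer 2: sin θ = p·0.85 = 0.5077 → θ = 30.51°; offset = 8.7·tan 30.51° = 5.127 m.
Layer 3: sin θ = p·1.33 = 0.7944 → θ = 52.60°; offset = 5.7·tan 52.60° = 7.454 m.
Σ offsets = 18.378 m.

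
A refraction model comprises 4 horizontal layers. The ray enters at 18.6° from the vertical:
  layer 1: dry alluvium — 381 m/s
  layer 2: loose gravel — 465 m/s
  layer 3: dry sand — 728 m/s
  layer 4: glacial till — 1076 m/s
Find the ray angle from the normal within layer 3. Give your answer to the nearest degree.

38°

Ray parameter p = sin 18.6° / 381 = 8.3716e-04 s/m.
sin θ_3 = p·V_3 = 8.3716e-04 × 728 = 0.6095.
θ_3 = arcsin 0.6095 = 37.55°.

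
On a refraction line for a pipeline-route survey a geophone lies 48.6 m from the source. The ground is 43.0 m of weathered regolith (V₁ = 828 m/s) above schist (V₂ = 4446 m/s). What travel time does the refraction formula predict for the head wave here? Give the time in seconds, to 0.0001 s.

0.1130 s

θ_c = arcsin(V₁/V₂) = arcsin(828/4446) = 10.73°, cos θ_c = 0.9825.
Intercept time tᵢ = 2h cos θ_c / V₁ = 2·43.0·0.9825/828 = 0.10205 s.
t = x/V₂ + tᵢ = 48.6/4446 + 0.10205 = 0.11298 s.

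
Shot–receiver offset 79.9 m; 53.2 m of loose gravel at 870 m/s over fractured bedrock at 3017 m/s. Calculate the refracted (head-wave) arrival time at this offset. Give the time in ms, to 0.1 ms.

θ_c = arcsin(V₁/V₂) = arcsin(870/3017) = 16.76°, cos θ_c = 0.9575.
Intercept time tᵢ = 2h cos θ_c / V₁ = 2·53.2·0.9575/870 = 0.11710 s.
t = x/V₂ + tᵢ = 79.9/3017 + 0.11710 = 0.14359 s.

143.6 ms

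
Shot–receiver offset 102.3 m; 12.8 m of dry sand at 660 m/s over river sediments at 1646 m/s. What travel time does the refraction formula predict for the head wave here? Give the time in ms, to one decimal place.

97.7 ms

t = x/V₂ + 2h·√(V₂²−V₁²)/(V₁V₂).
√(V₂²−V₁²) = √(1646²−660²) = 1507.9 m/s; delay term = 2·12.8·1507.9/(660·1646) = 0.03553 s.
t = 102.3/1646 + 0.03553 = 0.09768 s.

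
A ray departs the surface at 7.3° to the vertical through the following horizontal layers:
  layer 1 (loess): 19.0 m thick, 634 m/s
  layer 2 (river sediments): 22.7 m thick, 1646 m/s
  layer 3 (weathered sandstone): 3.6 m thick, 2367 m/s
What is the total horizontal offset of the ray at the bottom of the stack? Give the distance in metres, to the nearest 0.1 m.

12.3 m

Ray parameter p = sin 7.3° / 634 m/s = 2.0042e-04 s/m.
Layer 1: θ = 7.30°; offset = 19.0·tan 7.30° = 2.434 m.
Layer 2: sin θ = p·1646 = 0.3299 → θ = 19.26°; offset = 22.7·tan 19.26° = 7.932 m.
Layer 3: sin θ = p·2367 = 0.4744 → θ = 28.32°; offset = 3.6·tan 28.32° = 1.940 m.
Summing the layer offsets gives 12.306 m.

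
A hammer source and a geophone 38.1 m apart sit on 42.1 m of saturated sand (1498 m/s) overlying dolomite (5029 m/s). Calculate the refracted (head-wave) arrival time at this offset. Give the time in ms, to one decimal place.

61.2 ms

t = x/V₂ + 2h·√(V₂²−V₁²)/(V₁V₂).
√(V₂²−V₁²) = √(5029²−1498²) = 4800.7 m/s; delay term = 2·42.1·4800.7/(1498·5029) = 0.05366 s.
t = 38.1/5029 + 0.05366 = 0.06123 s.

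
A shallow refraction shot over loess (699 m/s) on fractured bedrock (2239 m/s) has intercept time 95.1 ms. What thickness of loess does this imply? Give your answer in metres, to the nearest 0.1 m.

θ_c = arcsin(699/2239) = 18.19°; cos θ_c = 0.9500.
tᵢ = 2h cos θ_c/V₁ ⇒ h = tᵢ·V₁/(2 cos θ_c) = 0.0951·699/(2·0.9500) = 34.99 m.

35.0 m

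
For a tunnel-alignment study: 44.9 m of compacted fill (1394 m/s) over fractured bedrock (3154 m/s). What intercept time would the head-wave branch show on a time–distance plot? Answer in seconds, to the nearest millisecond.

0.058 s

θ_c = arcsin(V₁/V₂) = arcsin(1394/3154) = 26.23°; cos θ_c = 0.8970.
tᵢ = 2h·cos θ_c / V₁ = 2·44.9·0.8970 / 1394 = 0.05779 s.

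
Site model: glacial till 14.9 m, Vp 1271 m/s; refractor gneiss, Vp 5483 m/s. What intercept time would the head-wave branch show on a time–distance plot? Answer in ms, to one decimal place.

22.8 ms

θ_c = arcsin(V₁/V₂) = arcsin(1271/5483) = 13.40°; cos θ_c = 0.9728.
tᵢ = 2h·cos θ_c / V₁ = 2·14.9·0.9728 / 1271 = 0.02281 s.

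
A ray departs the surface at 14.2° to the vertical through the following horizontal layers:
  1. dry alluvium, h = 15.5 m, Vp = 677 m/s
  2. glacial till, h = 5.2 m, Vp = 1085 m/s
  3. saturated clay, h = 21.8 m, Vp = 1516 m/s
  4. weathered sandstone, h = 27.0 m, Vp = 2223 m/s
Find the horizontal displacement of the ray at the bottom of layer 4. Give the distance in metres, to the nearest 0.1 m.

57.2 m

Apply Snell's law at each interface; in layer i the horizontal offset is hᵢ·tan θᵢ.
Layer 1: θ = 14.20°; offset = 15.5·tan 14.20° = 3.922 m.
Layer 2: sin θ = 1085·sin 14.2°/677 = 0.3931, θ = 23.15°; offset = 5.2·tan 23.15° = 2.223 m.
Layer 3: sin θ = 1516·sin 14.2°/677 = 0.5493, θ = 33.32°; offset = 21.8·tan 33.32° = 14.331 m.
Layer 4: sin θ = 2223·sin 14.2°/677 = 0.8055, θ = 53.66°; offset = 27.0·tan 53.66° = 36.699 m.
Total horizontal offset = 57.176 m.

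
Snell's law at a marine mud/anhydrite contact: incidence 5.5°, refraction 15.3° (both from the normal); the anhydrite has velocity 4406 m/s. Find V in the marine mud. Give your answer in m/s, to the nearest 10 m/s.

1600 m/s

sin 5.5° = 0.0958; sin 15.3° = 0.2639.
V₁ = V₂·(sin θ₁/sin θ₂) = 4406·(0.0958/0.2639) = 1600.38 m/s.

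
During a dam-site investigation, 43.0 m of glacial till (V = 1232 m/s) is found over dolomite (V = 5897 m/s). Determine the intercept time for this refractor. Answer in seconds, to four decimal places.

0.0683 s

tᵢ = 2h·√(V₂²−V₁²)/(V₁V₂).
√(V₂²−V₁²) = √(5897²−1232²) = 5766.9 m/s.
tᵢ = 2·43.0·5766.9/(1232·5897) = 0.06826 s.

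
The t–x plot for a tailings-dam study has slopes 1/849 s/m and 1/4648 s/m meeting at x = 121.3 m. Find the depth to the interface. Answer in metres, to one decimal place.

50.4 m

x_cross = 2h·√((V₂+V₁)/(V₂−V₁)) → h = x_cross / (2·√((V₂+V₁)/(V₂−V₁))).
√((V₂+V₁)/(V₂−V₁)) = √((4648+849)/(4648−849)) = 1.2029.
h = 121.3 / (2·1.2029) = 50.42 m.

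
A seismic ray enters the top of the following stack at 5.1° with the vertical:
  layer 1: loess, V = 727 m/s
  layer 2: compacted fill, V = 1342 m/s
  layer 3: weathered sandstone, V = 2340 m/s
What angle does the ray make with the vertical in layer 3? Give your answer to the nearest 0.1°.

16.6°

Ray parameter p = sin 5.1° / 727 = 1.2228e-04 s/m.
sin θ_3 = p·V_3 = 1.2228e-04 × 2340 = 0.2861.
θ_3 = 16.63° from the vertical.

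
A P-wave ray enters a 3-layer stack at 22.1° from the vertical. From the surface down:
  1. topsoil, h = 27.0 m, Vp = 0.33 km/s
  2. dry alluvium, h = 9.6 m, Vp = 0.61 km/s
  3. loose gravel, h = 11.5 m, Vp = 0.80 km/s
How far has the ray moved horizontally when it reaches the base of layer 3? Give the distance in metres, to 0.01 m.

p = sin θ₁/V₁ = sin 22.1°/0.33 = 1.1401e+00 s/km is conserved through the stack.
Layer 1: θ = 22.10°; offset = 27.0·tan 22.10° = 10.9636 m.
Layer 2: sin θ = p·0.61 = 0.6954 → θ = 44.06°; offset = 9.6·tan 44.06° = 9.2909 m.
Layer 3: sin θ = p·0.80 = 0.9121 → θ = 65.79°; offset = 11.5·tan 65.79° = 25.5784 m.
Summing the layer offsets gives 45.8329 m.

45.83 m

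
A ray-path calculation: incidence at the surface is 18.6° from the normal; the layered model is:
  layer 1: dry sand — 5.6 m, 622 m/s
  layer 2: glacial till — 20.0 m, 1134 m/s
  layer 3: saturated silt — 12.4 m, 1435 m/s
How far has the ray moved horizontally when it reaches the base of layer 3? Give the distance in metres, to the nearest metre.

Apply Snell's law at each interface; in layer i the horizontal offset is hᵢ·tan θᵢ.
Layer 1: θ = 18.60°; offset = 5.6·tan 18.60° = 1.885 m.
Layer 2: sin θ = 1134·sin 18.6°/622 = 0.5815, θ = 35.56°; offset = 20.0·tan 35.56° = 14.296 m.
Layer 3: sin θ = 1435·sin 18.6°/622 = 0.7359, θ = 47.38°; offset = 12.4·tan 47.38° = 13.476 m.
Total horizontal offset = 29.656 m.

30 m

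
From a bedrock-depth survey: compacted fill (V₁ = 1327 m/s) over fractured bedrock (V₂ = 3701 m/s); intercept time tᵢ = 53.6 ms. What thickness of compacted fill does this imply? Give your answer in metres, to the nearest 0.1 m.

θ_c = arcsin(1327/3701) = 21.01°; cos θ_c = 0.9335.
tᵢ = 2h cos θ_c/V₁ ⇒ h = tᵢ·V₁/(2 cos θ_c) = 0.0536·1327/(2·0.9335) = 38.10 m.

38.1 m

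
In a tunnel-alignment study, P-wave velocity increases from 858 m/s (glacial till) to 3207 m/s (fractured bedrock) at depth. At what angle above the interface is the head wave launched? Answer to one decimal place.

At critical incidence the refracted ray runs along the interface (θ₂ = 90°), so sin θ_c = V₁/V₂.
θ_c = arcsin(858/3207) = arcsin 0.2675 = 15.52°.
Measured from the interface: 90° − 15.52° = 74.48°.

74.5°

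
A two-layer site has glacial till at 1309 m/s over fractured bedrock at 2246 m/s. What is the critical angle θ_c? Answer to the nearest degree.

36°

Critical incidence: sin θ_c = V₁/V₂ = 1309/2246 = 0.5828.
θ_c = arcsin 0.5828 = 35.65°.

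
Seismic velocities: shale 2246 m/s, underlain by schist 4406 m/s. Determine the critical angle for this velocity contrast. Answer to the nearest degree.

31°

At critical incidence the refracted ray runs along the interface (θ₂ = 90°), so sin θ_c = V₁/V₂.
θ_c = arcsin(2246/4406) = arcsin 0.5098 = 30.65°.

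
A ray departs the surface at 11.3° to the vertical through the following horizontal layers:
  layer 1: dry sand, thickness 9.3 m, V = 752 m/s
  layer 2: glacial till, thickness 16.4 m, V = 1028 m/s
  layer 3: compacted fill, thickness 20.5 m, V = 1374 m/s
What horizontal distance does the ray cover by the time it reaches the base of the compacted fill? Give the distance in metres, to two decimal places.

14.28 m

Ray parameter p = sin 11.3° / 752 m/s = 2.6057e-04 s/m.
Layer 1: θ = 11.30°; offset = 9.3·tan 11.30° = 1.8583 m.
Layer 2: sin θ = p·1028 = 0.2679 → θ = 15.54°; offset = 16.4·tan 15.54° = 4.5596 m.
Layer 3: sin θ = p·1374 = 0.3580 → θ = 20.98°; offset = 20.5·tan 20.98° = 7.8604 m.
Summing the layer offsets gives 14.2783 m.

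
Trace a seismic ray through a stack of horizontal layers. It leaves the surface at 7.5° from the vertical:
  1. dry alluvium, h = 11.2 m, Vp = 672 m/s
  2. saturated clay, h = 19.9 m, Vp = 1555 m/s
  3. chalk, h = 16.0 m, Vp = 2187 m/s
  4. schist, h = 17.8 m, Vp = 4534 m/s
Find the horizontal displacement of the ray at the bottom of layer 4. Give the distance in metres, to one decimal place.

Apply Snell's law at each interface; in layer i the horizontal offset is hᵢ·tan θᵢ.
Layer 1: θ = 7.50°; offset = 11.2·tan 7.50° = 1.475 m.
Layer 2: sin θ = 1555·sin 7.5°/672 = 0.3020, θ = 17.58°; offset = 19.9·tan 17.58° = 6.305 m.
Layer 3: sin θ = 2187·sin 7.5°/672 = 0.4248, θ = 25.14°; offset = 16.0·tan 25.14° = 7.508 m.
Layer 4: sin θ = 4534·sin 7.5°/672 = 0.8807, θ = 61.72°; offset = 17.8·tan 61.72° = 33.089 m.
Total horizontal offset = 48.377 m.

48.4 m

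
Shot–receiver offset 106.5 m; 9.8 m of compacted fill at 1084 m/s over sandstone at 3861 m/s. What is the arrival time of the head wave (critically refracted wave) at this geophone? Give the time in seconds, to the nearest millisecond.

0.045 s

t = x/V₂ + 2h·√(V₂²−V₁²)/(V₁V₂).
√(V₂²−V₁²) = √(3861²−1084²) = 3705.7 m/s; delay term = 2·9.8·3705.7/(1084·3861) = 0.01735 s.
t = 106.5/3861 + 0.01735 = 0.04494 s.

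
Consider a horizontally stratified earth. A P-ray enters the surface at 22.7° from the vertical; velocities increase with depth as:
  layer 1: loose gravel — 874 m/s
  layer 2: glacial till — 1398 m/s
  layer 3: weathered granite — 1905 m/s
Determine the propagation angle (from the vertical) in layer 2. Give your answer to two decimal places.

38.12°

Ray parameter p = sin 22.7° / 874 = 4.4154e-04 s/m.
sin θ_2 = p·V_2 = 4.4154e-04 × 1398 = 0.6173.
θ_2 = 38.12° from the vertical.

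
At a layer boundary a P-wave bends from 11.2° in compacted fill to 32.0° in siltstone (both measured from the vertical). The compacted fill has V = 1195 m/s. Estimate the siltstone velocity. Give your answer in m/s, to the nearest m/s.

Snell's law: sin 11.2°/V₁ = sin 32.0°/V₂.
V₂ = V₁·sin 32.0°/sin 11.2° = 1195 × 2.7282 = 3260.26 m/s.

3260 m/s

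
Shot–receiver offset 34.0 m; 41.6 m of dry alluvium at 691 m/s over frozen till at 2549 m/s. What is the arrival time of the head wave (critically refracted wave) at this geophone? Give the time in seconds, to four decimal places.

0.1292 s

θ_c = arcsin(V₁/V₂) = arcsin(691/2549) = 15.73°, cos θ_c = 0.9626.
Intercept time tᵢ = 2h cos θ_c / V₁ = 2·41.6·0.9626/691 = 0.11590 s.
t = x/V₂ + tᵢ = 34.0/2549 + 0.11590 = 0.12924 s.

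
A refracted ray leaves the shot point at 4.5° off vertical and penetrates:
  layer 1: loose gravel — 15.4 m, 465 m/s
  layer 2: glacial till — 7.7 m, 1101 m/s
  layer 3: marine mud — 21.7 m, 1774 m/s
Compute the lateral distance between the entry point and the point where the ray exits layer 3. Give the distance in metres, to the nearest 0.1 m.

9.5 m

p = sin θ₁/V₁ = sin 4.5°/465 = 1.6873e-04 s/m is conserved through the stack.
Layer 1: θ = 4.50°; offset = 15.4·tan 4.50° = 1.212 m.
Layer 2: sin θ = p·1101 = 0.1858 → θ = 10.71°; offset = 7.7·tan 10.71° = 1.456 m.
Layer 3: sin θ = p·1774 = 0.2993 → θ = 17.42°; offset = 21.7·tan 17.42° = 6.807 m.
Σ offsets = 9.475 m.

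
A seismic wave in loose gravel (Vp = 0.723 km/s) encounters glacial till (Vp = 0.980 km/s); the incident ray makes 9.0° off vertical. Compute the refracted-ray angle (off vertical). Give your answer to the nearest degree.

sin θ₁/V₁ = sin θ₂/V₂ ⇒ sin θ₂ = 0.980·sin 9.0°/0.723 = 0.980·0.1564/0.723 = 0.2120.
θ₂ = sin⁻¹(0.2120) = 12.24° (from vertical).

12°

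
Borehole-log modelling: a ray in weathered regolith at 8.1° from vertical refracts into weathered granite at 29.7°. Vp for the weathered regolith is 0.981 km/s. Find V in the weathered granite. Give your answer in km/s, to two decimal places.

sin 8.1° = 0.1409; sin 29.7° = 0.4955.
V₂ = V₁·(sin θ₂/sin θ₁) = 0.981·(0.4955/0.1409) = 3.45 km/s.

3.45 km/s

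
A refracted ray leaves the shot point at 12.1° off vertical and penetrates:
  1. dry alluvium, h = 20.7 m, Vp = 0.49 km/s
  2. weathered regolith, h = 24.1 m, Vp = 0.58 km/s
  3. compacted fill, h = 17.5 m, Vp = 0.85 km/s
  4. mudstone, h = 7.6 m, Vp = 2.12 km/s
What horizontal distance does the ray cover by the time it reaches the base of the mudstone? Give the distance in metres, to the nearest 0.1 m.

p = sin θ₁/V₁ = sin 12.1°/0.49 = 4.2779e-01 s/km is conserved through the stack.
Layer 1: θ = 12.10°; offset = 20.7·tan 12.10° = 4.438 m.
Layer 2: sin θ = p·0.58 = 0.2481 → θ = 14.37°; offset = 24.1·tan 14.37° = 6.173 m.
Layer 3: sin θ = p·0.85 = 0.3636 → θ = 21.32°; offset = 17.5·tan 21.32° = 6.831 m.
Layer 4: sin θ = p·2.12 = 0.9069 → θ = 65.08°; offset = 7.6·tan 65.08° = 16.360 m.
Σ offsets = 33.802 m.

33.8 m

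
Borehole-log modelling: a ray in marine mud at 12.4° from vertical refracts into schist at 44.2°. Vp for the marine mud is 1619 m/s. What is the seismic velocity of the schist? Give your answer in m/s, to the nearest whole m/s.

5256 m/s

Snell's law: sin 12.4°/V₁ = sin 44.2°/V₂.
V₂ = V₁·sin 44.2°/sin 12.4° = 1619 × 3.2466 = 5256.29 m/s.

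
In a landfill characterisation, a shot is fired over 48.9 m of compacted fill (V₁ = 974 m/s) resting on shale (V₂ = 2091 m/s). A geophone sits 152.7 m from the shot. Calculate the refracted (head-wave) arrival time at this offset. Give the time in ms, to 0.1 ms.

161.9 ms

t = x/V₂ + 2h·√(V₂²−V₁²)/(V₁V₂).
√(V₂²−V₁²) = √(2091²−974²) = 1850.3 m/s; delay term = 2·48.9·1850.3/(974·2091) = 0.08885 s.
t = 152.7/2091 + 0.08885 = 0.16188 s.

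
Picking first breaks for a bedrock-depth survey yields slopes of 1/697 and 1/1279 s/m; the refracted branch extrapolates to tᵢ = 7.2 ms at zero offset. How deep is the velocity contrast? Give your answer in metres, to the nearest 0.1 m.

θ_c = arcsin(697/1279) = 33.02°; cos θ_c = 0.8385.
tᵢ = 2h cos θ_c/V₁ ⇒ h = tᵢ·V₁/(2 cos θ_c) = 0.0072·697/(2·0.8385) = 2.99 m.

3.0 m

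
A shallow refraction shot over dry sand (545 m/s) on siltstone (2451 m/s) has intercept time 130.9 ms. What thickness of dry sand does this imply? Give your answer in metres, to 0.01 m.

36.59 m

h = tᵢ·V₁·V₂ / (2·√(V₂²−V₁²)).
√(V₂²−V₁²) = √(2451² − 545²) = 2389.6 m/s.
h = 0.1309 s × 545 × 2451 / (2 × 2389.6) = 36.59 m.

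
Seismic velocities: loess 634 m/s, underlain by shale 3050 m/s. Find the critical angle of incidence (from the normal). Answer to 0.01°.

Critical incidence: sin θ_c = V₁/V₂ = 634/3050 = 0.2079.
θ_c = arcsin 0.2079 = 12.00°.

12.00°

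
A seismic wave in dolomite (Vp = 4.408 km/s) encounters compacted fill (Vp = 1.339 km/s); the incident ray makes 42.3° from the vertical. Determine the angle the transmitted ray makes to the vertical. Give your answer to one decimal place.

Snell's law: sin θ₂ = (V₂/V₁)·sin θ₁ = (1.339/4.408)·sin 42.3° = 0.2044.
θ₂ = sin⁻¹(0.2044) = 11.80° (from vertical).

11.8°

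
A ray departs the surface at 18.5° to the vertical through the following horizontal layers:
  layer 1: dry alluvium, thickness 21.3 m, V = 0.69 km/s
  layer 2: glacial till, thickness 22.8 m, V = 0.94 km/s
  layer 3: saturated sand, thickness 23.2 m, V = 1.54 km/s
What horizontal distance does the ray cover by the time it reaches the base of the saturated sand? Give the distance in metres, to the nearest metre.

41 m

Ray parameter p = sin 18.5° / 0.69 km/s = 4.5986e-01 s/km.
Layer 1: θ = 18.50°; offset = 21.3·tan 18.50° = 7.127 m.
Layer 2: sin θ = p·0.94 = 0.4323 → θ = 25.61°; offset = 22.8·tan 25.61° = 10.930 m.
Layer 3: sin θ = p·1.54 = 0.7082 → θ = 45.09°; offset = 23.2·tan 45.09° = 23.271 m.
Total horizontal offset = 41.328 m.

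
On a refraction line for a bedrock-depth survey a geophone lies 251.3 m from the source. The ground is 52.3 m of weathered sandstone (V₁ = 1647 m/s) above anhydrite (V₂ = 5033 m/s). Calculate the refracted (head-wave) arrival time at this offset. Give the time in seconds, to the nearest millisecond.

t = x/V₂ + 2h·√(V₂²−V₁²)/(V₁V₂).
√(V₂²−V₁²) = √(5033²−1647²) = 4755.9 m/s; delay term = 2·52.3·4755.9/(1647·5033) = 0.06001 s.
t = 251.3/5033 + 0.06001 = 0.10994 s.

0.110 s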